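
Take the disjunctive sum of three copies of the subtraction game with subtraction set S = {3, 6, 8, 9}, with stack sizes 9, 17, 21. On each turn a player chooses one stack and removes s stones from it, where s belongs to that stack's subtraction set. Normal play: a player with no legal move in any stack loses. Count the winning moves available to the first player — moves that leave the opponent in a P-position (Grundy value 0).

All stacks use S = {3, 6, 8, 9}:
n :  0  1  2  3  4  5  6  7  8  9 10 11 12 13 14 15 16 17 18 19 20 21
G :  0  0  0  1  1  1  2  2  2  3  3  3  0  0  0  1  1  1  2  2  2  3
Stack A: G(9) = 3.
Stack B: G(17) = 1.
Stack C: G(21) = 3.
Combined Grundy value = 3 ⊕ 1 ⊕ 3 = 1.
A winning move leaves total XOR = 0, i.e. changes one component's Grundy value g to g ⊕ X where X is the current total.
Stack A: need g' = 3⊕1 = 2. Options: 9−3→G=2, 9−6→G=1, 9−8→G=0, 9−9→G=0. Hits: 1.
Stack B: need g' = 1⊕1 = 0. Options: 17−3→G=0, 17−6→G=3, 17−8→G=3, 17−9→G=2. Hits: 1.
Stack C: need g' = 3⊕1 = 2. Options: 21−3→G=2, 21−6→G=1, 21−8→G=0, 21−9→G=0. Hits: 1.

3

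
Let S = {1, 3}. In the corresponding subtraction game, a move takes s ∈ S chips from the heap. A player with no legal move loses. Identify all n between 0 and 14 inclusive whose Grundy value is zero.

0, 2, 4, 6, 8, 10, 12, 14

n :  0  1  2  3  4  5  6  7  8  9 10 11 12 13 14
G :  0  1  0  1  0  1  0  1  0  1  0  1  0  1  0
P-positions are exactly the n with G(n) = 0.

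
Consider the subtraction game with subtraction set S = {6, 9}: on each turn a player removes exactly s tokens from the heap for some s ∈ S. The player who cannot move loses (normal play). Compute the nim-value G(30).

n :  0  1  2  3  4  5  6  7  8  9 10 11 12 13 14 15 16 17 18 19 20 21 22 23 24 25 26 27 28 29 30
G :  0  0  0  0  0  0  1  1  1  1  1  1  2  2  2  0  0  0  0  0  0  1  1  1  1  1  1  2  2  2  0

0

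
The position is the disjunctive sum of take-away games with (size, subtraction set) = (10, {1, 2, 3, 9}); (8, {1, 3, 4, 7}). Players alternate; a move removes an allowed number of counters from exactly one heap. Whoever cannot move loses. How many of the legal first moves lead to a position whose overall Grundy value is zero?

2

Heap A, S = {1, 2, 3, 9}:
G(0) = 0
G(1) = mex{0} = 1
G(2) = mex{1,0} = 2
G(3) = mex{2,1,0} = 3
G(4) = mex{3,2,1} = 0
G(5) = mex{0,3,2} = 1
G(6) = mex{1,0,3} = 2
G(7) = mex{2,1,0} = 3
G(8) = mex{3,2,1} = 0
G(9) = mex{0,3,2,0} = 1
G(10) = mex{1,0,3,1} = 2
G_A(10) = 2.
Heap B, S = {1, 3, 4, 7}:
n : 0 1 2 3 4 5 6 7 8
G : 0 1 0 1 2 3 2 3 0
G_B(8) = 0.
Combined Grundy value = 2 ⊕ 0 = 2.
A winning move leaves total XOR = 0, i.e. changes one component's Grundy value g to g ⊕ X where X is the current total.
Heap A: need g' = 2⊕2 = 0. Options: 10−1→G=1, 10−2→G=0, 10−3→G=3, 10−9→G=1. Hits: 1.
Heap B: need g' = 0⊕2 = 2. Options: 8−1→G=3, 8−3→G=3, 8−4→G=2, 8−7→G=1. Hits: 1.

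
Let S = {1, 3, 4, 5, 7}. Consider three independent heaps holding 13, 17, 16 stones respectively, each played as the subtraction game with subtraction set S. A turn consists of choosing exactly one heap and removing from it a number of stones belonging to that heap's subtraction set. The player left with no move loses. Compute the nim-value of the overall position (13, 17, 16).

All heaps use S = {1, 3, 4, 5, 7}:
n :  0  1  2  3  4  5  6  7  8  9 10 11 12 13 14 15 16 17
G :  0  1  0  1  2  3  2  3  0  1  0  1  2  3  2  3  0  1
Heap A: G(13) = 3.
Heap B: G(17) = 1.
Heap C: G(16) = 0.
Combined Grundy value = 3 ⊕ 1 ⊕ 0 = 2.

2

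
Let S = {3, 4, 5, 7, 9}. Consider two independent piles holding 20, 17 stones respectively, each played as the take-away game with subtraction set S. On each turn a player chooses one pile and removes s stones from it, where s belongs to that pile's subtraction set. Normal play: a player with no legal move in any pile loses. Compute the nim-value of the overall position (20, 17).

3

All piles use S = {3, 4, 5, 7, 9}:
n :  0  1  2  3  4  5  6  7  8  9 10 11 12 13 14 15 16 17 18 19 20
G :  0  0  0  1  1  1  2  2  2  3  3  3  0  0  0  1  1  1  2  2  2
Pile A: G(20) = 2.
Pile B: G(17) = 1.
Combined Grundy value = 2 ⊕ 1 = 3.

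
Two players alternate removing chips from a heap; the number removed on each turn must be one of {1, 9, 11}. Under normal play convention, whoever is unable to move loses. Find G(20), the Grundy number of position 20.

n :  0  1  2  3  4  5  6  7  8  9 10 11 12 13 14 15 16 17 18 19 20
G :  0  1  0  1  0  1  0  1  0  1  0  1  0  1  0  1  0  1  0  1  0

0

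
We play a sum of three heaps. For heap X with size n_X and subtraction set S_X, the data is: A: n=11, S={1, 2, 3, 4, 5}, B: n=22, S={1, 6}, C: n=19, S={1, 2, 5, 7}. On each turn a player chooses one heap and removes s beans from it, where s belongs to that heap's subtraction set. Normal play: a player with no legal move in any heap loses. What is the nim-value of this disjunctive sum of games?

5

Heap A, S = {1, 2, 3, 4, 5}:
n :  0  1  2  3  4  5  6  7  8  9 10 11
G :  0  1  2  3  4  5  0  1  2  3  4  5
G_A(11) = 5.
Heap B, S = {1, 6}:
G(0) = 0
G(1) = mex{0} = 1
G(2) = mex{1} = 0
G(3) = mex{0} = 1
G(4) = mex{1} = 0
G(5) = mex{0} = 1
G(6) = mex{1,0} = 2
G(7) = mex{2,1} = 0
G(8) = mex{0,0} = 1
G(9) = mex{1,1} = 0
G(10) = mex{0,0} = 1
G(11) = mex{1,1} = 0
G(12) = mex{0,2} = 1
G(13) = mex{1,0} = 2
G(14) = mex{2,1} = 0
G(15) = mex{0,0} = 1
G(16) = mex{1,1} = 0
G(17) = mex{0,0} = 1
G(18) = mex{1,1} = 0
G(19) = mex{0,2} = 1
G(20) = mex{1,0} = 2
G(21) = mex{2,1} = 0
G(22) = mex{0,0} = 1
G_B(22) = 1.
Heap C, S = {1, 2, 5, 7}:
n :  0  1  2  3  4  5  6  7  8  9 10 11 12 13 14 15 16 17 18 19
G :  0  1  2  0  1  2  0  1  2  0  1  2  0  1  2  0  1  2  0  1
G_C(19) = 1.
Combined Grundy value = 5 ⊕ 1 ⊕ 1 = 5.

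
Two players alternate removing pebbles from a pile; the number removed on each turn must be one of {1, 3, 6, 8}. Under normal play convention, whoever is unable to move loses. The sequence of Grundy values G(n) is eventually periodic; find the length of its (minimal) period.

n :  0  1  2  3  4  5  6  7  8  9 10 11 12 13 14 15 16 17 18 19
G :  0  1  0  1  0  1  2  3  2  0  1  0  1  0  1  2  3  2  0  1
G(n+9) = G(n) holds for n = 0,…,7 (a full window of length max(S) = 8), so the sequence is purely periodic with period 9.

9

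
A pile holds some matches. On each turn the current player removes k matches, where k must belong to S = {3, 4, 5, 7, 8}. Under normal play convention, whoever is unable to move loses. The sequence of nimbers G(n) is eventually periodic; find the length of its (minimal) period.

11

G(0) = 0
G(1) = mex{} = 0
G(2) = mex{} = 0
G(3) = mex{0} = 1
G(4) = mex{0,0} = 1
G(5) = mex{0,0,0} = 1
G(6) = mex{1,0,0} = 2
G(7) = mex{1,1,0,0} = 2
G(8) = mex{1,1,1,0,0} = 2
G(9) = mex{2,1,1,0,0} = 3
G(10) = mex{2,2,1,1,0} = 3
G(11) = mex{2,2,2,1,1} = 0
G(12) = mex{3,2,2,1,1} = 0
G(13) = mex{3,3,2,2,1} = 0
G(14) = mex{0,3,3,2,2} = 1
G(15) = mex{0,0,3,2,2} = 1
G(16) = mex{0,0,0,3,2} = 1
G(17) = mex{1,0,0,3,3} = 2
G(18) = mex{1,1,0,0,3} = 2
G(19) = mex{1,1,1,0,0} = 2
G(20) = mex{2,1,1,0,0} = 3
G(21) = mex{2,2,1,1,0} = 3
G(22) = mex{2,2,2,1,1} = 0
G(23) = mex{3,2,2,1,1} = 0
G(n+11) = G(n) holds for n = 0,…,7 (a full window of length max(S) = 8), so the sequence is purely periodic with period 11.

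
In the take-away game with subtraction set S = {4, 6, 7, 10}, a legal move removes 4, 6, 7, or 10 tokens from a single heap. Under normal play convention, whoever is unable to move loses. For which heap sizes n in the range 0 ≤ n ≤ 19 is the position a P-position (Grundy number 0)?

0, 1, 2, 3, 14, 15, 16, 17

G(0) = 0
G(1) = mex{} = 0
G(2) = mex{} = 0
G(3) = mex{} = 0
G(4) = mex{0} = 1
G(5) = mex{0} = 1
G(6) = mex{0,0} = 1
G(7) = mex{0,0,0} = 1
G(8) = mex{1,0,0} = 2
G(9) = mex{1,0,0} = 2
G(10) = mex{1,1,0,0} = 2
G(11) = mex{1,1,1,0} = 2
G(12) = mex{2,1,1,0} = 3
G(13) = mex{2,1,1,0} = 3
G(14) = mex{2,2,1,1} = 0
G(15) = mex{2,2,2,1} = 0
G(16) = mex{3,2,2,1} = 0
G(17) = mex{3,2,2,1} = 0
G(18) = mex{0,3,2,2} = 1
G(19) = mex{0,3,3,2} = 1
P-positions are exactly the n with G(n) = 0.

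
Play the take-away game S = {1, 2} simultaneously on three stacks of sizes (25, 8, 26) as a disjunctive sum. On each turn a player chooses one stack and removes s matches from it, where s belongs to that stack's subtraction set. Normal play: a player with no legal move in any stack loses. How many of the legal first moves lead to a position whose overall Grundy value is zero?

All stacks use S = {1, 2}:
G(0) = 0
G(1) = mex{0} = 1
G(2) = mex{1,0} = 2
G(3) = mex{2,1} = 0
G(4) = mex{0,2} = 1
G(5) = mex{1,0} = 2
G(6) = mex{2,1} = 0
G(7) = mex{0,2} = 1
G(8) = mex{1,0} = 2
G(9) = mex{2,1} = 0
G(10) = mex{0,2} = 1
G(11) = mex{1,0} = 2
G(12) = mex{2,1} = 0
G(13) = mex{0,2} = 1
G(14) = mex{1,0} = 2
G(15) = mex{2,1} = 0
G(16) = mex{0,2} = 1
G(17) = mex{1,0} = 2
G(18) = mex{2,1} = 0
G(19) = mex{0,2} = 1
G(20) = mex{1,0} = 2
G(21) = mex{2,1} = 0
G(22) = mex{0,2} = 1
G(23) = mex{1,0} = 2
G(24) = mex{2,1} = 0
G(25) = mex{0,2} = 1
G(26) = mex{1,0} = 2
Stack A: G(25) = 1.
Stack B: G(8) = 2.
Stack C: G(26) = 2.
Combined Grundy value = 1 ⊕ 2 ⊕ 2 = 1.
A winning move leaves total XOR = 0, i.e. changes one component's Grundy value g to g ⊕ X where X is the current total.
Stack A: need g' = 1⊕1 = 0. Options: 25−1→G=0, 25−2→G=2. Hits: 1.
Stack B: need g' = 2⊕1 = 3. Options: 8−1→G=1, 8−2→G=0. Hits: 0.
Stack C: need g' = 2⊕1 = 3. Options: 26−1→G=1, 26−2→G=0. Hits: 0.

1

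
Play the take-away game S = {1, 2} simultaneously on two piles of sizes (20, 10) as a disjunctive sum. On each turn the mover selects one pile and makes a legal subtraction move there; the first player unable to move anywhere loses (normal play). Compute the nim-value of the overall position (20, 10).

All piles use S = {1, 2}:
G(0) = 0
G(1) = mex{0} = 1
G(2) = mex{1,0} = 2
G(3) = mex{2,1} = 0
G(4) = mex{0,2} = 1
G(5) = mex{1,0} = 2
G(6) = mex{2,1} = 0
G(7) = mex{0,2} = 1
G(8) = mex{1,0} = 2
G(9) = mex{2,1} = 0
G(10) = mex{0,2} = 1
G(11) = mex{1,0} = 2
G(12) = mex{2,1} = 0
G(13) = mex{0,2} = 1
G(14) = mex{1,0} = 2
G(15) = mex{2,1} = 0
G(16) = mex{0,2} = 1
G(17) = mex{1,0} = 2
G(18) = mex{2,1} = 0
G(19) = mex{0,2} = 1
G(20) = mex{1,0} = 2
Pile A: G(20) = 2.
Pile B: G(10) = 1.
Combined Grundy value = 2 ⊕ 1 = 3.

3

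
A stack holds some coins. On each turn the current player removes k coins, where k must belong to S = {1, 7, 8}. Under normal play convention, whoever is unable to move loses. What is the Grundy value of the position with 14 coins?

G(0) = 0
G(1) = mex{0} = 1
G(2) = mex{1} = 0
G(3) = mex{0} = 1
G(4) = mex{1} = 0
G(5) = mex{0} = 1
G(6) = mex{1} = 0
G(7) = mex{0,0} = 1
G(8) = mex{1,1,0} = 2
G(9) = mex{2,0,1} = 3
G(10) = mex{3,1,0} = 2
G(11) = mex{2,0,1} = 3
G(12) = mex{3,1,0} = 2
G(13) = mex{2,0,1} = 3
G(14) = mex{3,1,0} = 2

2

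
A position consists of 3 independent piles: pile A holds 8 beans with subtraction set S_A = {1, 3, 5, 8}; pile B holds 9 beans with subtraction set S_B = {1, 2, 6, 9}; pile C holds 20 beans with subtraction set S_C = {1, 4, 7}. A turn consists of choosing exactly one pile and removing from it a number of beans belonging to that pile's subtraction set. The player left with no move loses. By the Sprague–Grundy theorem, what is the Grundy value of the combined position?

Pile A, S = {1, 3, 5, 8}:
G(0) = 0
G(1) = mex{0} = 1
G(2) = mex{1} = 0
G(3) = mex{0,0} = 1
G(4) = mex{1,1} = 0
G(5) = mex{0,0,0} = 1
G(6) = mex{1,1,1} = 0
G(7) = mex{0,0,0} = 1
G(8) = mex{1,1,1,0} = 2
G_A(8) = 2.
Pile B, S = {1, 2, 6, 9}:
n : 0 1 2 3 4 5 6 7 8 9
G : 0 1 2 0 1 2 3 0 1 2
G_B(9) = 2.
Pile C, S = {1, 4, 7}:
G(0) = 0
G(1) = mex{0} = 1
G(2) = mex{1} = 0
G(3) = mex{0} = 1
G(4) = mex{1,0} = 2
G(5) = mex{2,1} = 0
G(6) = mex{0,0} = 1
G(7) = mex{1,1,0} = 2
G(8) = mex{2,2,1} = 0
G(9) = mex{0,0,0} = 1
G(10) = mex{1,1,1} = 0
G(11) = mex{0,2,2} = 1
G(12) = mex{1,0,0} = 2
G(13) = mex{2,1,1} = 0
G(14) = mex{0,0,2} = 1
G(15) = mex{1,1,0} = 2
G(16) = mex{2,2,1} = 0
G(17) = mex{0,0,0} = 1
G(18) = mex{1,1,1} = 0
G(19) = mex{0,2,2} = 1
G(20) = mex{1,0,0} = 2
G_C(20) = 2.
Combined Grundy value = 2 ⊕ 2 ⊕ 2 = 2.

2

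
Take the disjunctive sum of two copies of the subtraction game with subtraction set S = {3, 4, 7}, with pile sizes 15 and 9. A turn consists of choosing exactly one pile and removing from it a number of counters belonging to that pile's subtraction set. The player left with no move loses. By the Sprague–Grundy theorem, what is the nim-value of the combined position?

2

All piles use S = {3, 4, 7}:
n :  0  1  2  3  4  5  6  7  8  9 10 11 12 13 14 15
G :  0  0  0  1  1  1  2  2  2  3  0  0  0  1  1  1
Pile A: G(15) = 1.
Pile B: G(9) = 3.
Combined Grundy value = 1 ⊕ 3 = 2.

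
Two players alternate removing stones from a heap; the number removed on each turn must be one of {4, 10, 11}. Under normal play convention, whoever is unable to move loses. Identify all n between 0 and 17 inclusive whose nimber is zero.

0, 1, 2, 3, 8, 9, 15, 16, 17

G(0) = 0
G(1) = mex{} = 0
G(2) = mex{} = 0
G(3) = mex{} = 0
G(4) = mex{0} = 1
G(5) = mex{0} = 1
G(6) = mex{0} = 1
G(7) = mex{0} = 1
G(8) = mex{1} = 0
G(9) = mex{1} = 0
G(10) = mex{1,0} = 2
G(11) = mex{1,0,0} = 2
G(12) = mex{0,0,0} = 1
G(13) = mex{0,0,0} = 1
G(14) = mex{2,1,0} = 3
G(15) = mex{2,1,1} = 0
G(16) = mex{1,1,1} = 0
G(17) = mex{1,1,1} = 0
P-positions are exactly the n with G(n) = 0.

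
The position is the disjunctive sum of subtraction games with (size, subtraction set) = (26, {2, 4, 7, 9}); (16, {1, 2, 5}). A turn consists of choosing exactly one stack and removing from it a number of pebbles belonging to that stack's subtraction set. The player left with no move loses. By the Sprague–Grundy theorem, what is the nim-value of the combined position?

3

Stack A, S = {2, 4, 7, 9}:
G(0) = 0
G(1) = mex{} = 0
G(2) = mex{0} = 1
G(3) = mex{0} = 1
G(4) = mex{1,0} = 2
G(5) = mex{1,0} = 2
G(6) = mex{2,1} = 0
G(7) = mex{2,1,0} = 3
G(8) = mex{0,2,0} = 1
G(9) = mex{3,2,1,0} = 4
G(10) = mex{1,0,1,0} = 2
G(11) = mex{4,3,2,1} = 0
G(12) = mex{2,1,2,1} = 0
G(13) = mex{0,4,0,2} = 1
G(14) = mex{0,2,3,2} = 1
G(15) = mex{1,0,1,0} = 2
G(16) = mex{1,0,4,3} = 2
G(17) = mex{2,1,2,1} = 0
G(18) = mex{2,1,0,4} = 3
G(19) = mex{0,2,0,2} = 1
G(20) = mex{3,2,1,0} = 4
G(21) = mex{1,0,1,0} = 2
G(22) = mex{4,3,2,1} = 0
G(23) = mex{2,1,2,1} = 0
G(24) = mex{0,4,0,2} = 1
G(25) = mex{0,2,3,2} = 1
G(26) = mex{1,0,1,0} = 2
G_A(26) = 2.
Stack B, S = {1, 2, 5}:
G(0) = 0
G(1) = mex{0} = 1
G(2) = mex{1,0} = 2
G(3) = mex{2,1} = 0
G(4) = mex{0,2} = 1
G(5) = mex{1,0,0} = 2
G(6) = mex{2,1,1} = 0
G(7) = mex{0,2,2} = 1
G(8) = mex{1,0,0} = 2
G(9) = mex{2,1,1} = 0
G(10) = mex{0,2,2} = 1
G(11) = mex{1,0,0} = 2
G(12) = mex{2,1,1} = 0
G(13) = mex{0,2,2} = 1
G(14) = mex{1,0,0} = 2
G(15) = mex{2,1,1} = 0
G(16) = mex{0,2,2} = 1
G_B(16) = 1.
Combined Grundy value = 2 ⊕ 1 = 3.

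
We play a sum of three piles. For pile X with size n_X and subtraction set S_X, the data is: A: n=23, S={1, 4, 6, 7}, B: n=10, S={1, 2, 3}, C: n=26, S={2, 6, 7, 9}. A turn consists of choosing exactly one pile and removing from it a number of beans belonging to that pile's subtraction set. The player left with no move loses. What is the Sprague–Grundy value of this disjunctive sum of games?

1

Pile A, S = {1, 4, 6, 7}:
n :  0  1  2  3  4  5  6  7  8  9 10 11 12 13 14 15 16 17 18 19 20 21 22 23
G :  0  1  0  1  2  0  1  2  3  2  0  1  2  0  1  0  1  2  0  1  2  3  2  0
G_A(23) = 0.
Pile B, S = {1, 2, 3}:
G(0) = 0
G(1) = mex{0} = 1
G(2) = mex{1,0} = 2
G(3) = mex{2,1,0} = 3
G(4) = mex{3,2,1} = 0
G(5) = mex{0,3,2} = 1
G(6) = mex{1,0,3} = 2
G(7) = mex{2,1,0} = 3
G(8) = mex{3,2,1} = 0
G(9) = mex{0,3,2} = 1
G(10) = mex{1,0,3} = 2
G_B(10) = 2.
Pile C, S = {2, 6, 7, 9}:
n :  0  1  2  3  4  5  6  7  8  9 10 11 12 13 14 15 16 17 18 19 20 21 22 23 24 25 26
G :  0  0  1  1  0  0  1  1  2  2  3  3  2  2  3  0  0  1  1  0  0  1  1  2  2  3  3
G_C(26) = 3.
Combined Grundy value = 0 ⊕ 2 ⊕ 3 = 1.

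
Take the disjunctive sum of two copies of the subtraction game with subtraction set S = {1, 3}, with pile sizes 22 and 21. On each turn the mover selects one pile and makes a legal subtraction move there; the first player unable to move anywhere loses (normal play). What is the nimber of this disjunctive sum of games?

1

All piles use S = {1, 3}:
G(0) = 0
G(1) = mex{0} = 1
G(2) = mex{1} = 0
G(3) = mex{0,0} = 1
G(4) = mex{1,1} = 0
G(5) = mex{0,0} = 1
G(6) = mex{1,1} = 0
G(7) = mex{0,0} = 1
G(8) = mex{1,1} = 0
G(9) = mex{0,0} = 1
G(10) = mex{1,1} = 0
G(11) = mex{0,0} = 1
G(12) = mex{1,1} = 0
G(13) = mex{0,0} = 1
G(14) = mex{1,1} = 0
G(15) = mex{0,0} = 1
G(16) = mex{1,1} = 0
G(17) = mex{0,0} = 1
G(18) = mex{1,1} = 0
G(19) = mex{0,0} = 1
G(20) = mex{1,1} = 0
G(21) = mex{0,0} = 1
G(22) = mex{1,1} = 0
Pile A: G(22) = 0.
Pile B: G(21) = 1.
Combined Grundy value = 0 ⊕ 1 = 1.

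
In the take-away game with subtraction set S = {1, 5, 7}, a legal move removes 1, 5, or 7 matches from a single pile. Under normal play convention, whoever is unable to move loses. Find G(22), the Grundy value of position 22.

n :  0  1  2  3  4  5  6  7  8  9 10 11 12 13 14 15 16 17 18 19 20 21 22
G :  0  1  0  1  0  1  0  1  0  1  0  1  0  1  0  1  0  1  0  1  0  1  0

0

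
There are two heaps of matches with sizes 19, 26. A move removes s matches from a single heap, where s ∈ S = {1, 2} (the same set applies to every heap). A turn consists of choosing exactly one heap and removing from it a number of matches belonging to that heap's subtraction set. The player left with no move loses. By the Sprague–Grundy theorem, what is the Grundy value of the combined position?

All heaps use S = {1, 2}:
n :  0  1  2  3  4  5  6  7  8  9 10 11 12 13 14 15 16 17 18 19 20 21 22 23 24 25 26
G :  0  1  2  0  1  2  0  1  2  0  1  2  0  1  2  0  1  2  0  1  2  0  1  2  0  1  2
Heap A: G(19) = 1.
Heap B: G(26) = 2.
Combined Grundy value = 1 ⊕ 2 = 3.

3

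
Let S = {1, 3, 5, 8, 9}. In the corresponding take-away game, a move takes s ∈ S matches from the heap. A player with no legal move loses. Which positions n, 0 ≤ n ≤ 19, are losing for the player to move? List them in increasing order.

0, 2, 4, 6, 16, 18

G(0) = 0
G(1) = mex{0} = 1
G(2) = mex{1} = 0
G(3) = mex{0,0} = 1
G(4) = mex{1,1} = 0
G(5) = mex{0,0,0} = 1
G(6) = mex{1,1,1} = 0
G(7) = mex{0,0,0} = 1
G(8) = mex{1,1,1,0} = 2
G(9) = mex{2,0,0,1,0} = 3
G(10) = mex{3,1,1,0,1} = 2
G(11) = mex{2,2,0,1,0} = 3
G(12) = mex{3,3,1,0,1} = 2
G(13) = mex{2,2,2,1,0} = 3
G(14) = mex{3,3,3,0,1} = 2
G(15) = mex{2,2,2,1,0} = 3
G(16) = mex{3,3,3,2,1} = 0
G(17) = mex{0,2,2,3,2} = 1
G(18) = mex{1,3,3,2,3} = 0
G(19) = mex{0,0,2,3,2} = 1
P-positions are exactly the n with G(n) = 0.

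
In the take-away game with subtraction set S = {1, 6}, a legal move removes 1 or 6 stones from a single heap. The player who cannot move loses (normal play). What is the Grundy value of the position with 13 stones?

n :  0  1  2  3  4  5  6  7  8  9 10 11 12 13
G :  0  1  0  1  0  1  2  0  1  0  1  0  1  2

2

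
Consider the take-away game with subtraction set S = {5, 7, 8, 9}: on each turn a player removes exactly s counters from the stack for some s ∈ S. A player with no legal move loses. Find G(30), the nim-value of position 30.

0

G(0) = 0
G(1) = mex{} = 0
G(2) = mex{} = 0
G(3) = mex{} = 0
G(4) = mex{} = 0
G(5) = mex{0} = 1
G(6) = mex{0} = 1
G(7) = mex{0,0} = 1
G(8) = mex{0,0,0} = 1
G(9) = mex{0,0,0,0} = 1
G(10) = mex{1,0,0,0} = 2
G(11) = mex{1,0,0,0} = 2
G(12) = mex{1,1,0,0} = 2
G(13) = mex{1,1,1,0} = 2
G(14) = mex{1,1,1,1} = 0
G(15) = mex{2,1,1,1} = 0
G(16) = mex{2,1,1,1} = 0
G(17) = mex{2,2,1,1} = 0
G(18) = mex{2,2,2,1} = 0
G(19) = mex{0,2,2,2} = 1
G(20) = mex{0,2,2,2} = 1
G(21) = mex{0,0,2,2} = 1
G(22) = mex{0,0,0,2} = 1
G(23) = mex{0,0,0,0} = 1
G(24) = mex{1,0,0,0} = 2
G(25) = mex{1,0,0,0} = 2
G(26) = mex{1,1,0,0} = 2
G(27) = mex{1,1,1,0} = 2
G(28) = mex{1,1,1,1} = 0
G(29) = mex{2,1,1,1} = 0
G(30) = mex{2,1,1,1} = 0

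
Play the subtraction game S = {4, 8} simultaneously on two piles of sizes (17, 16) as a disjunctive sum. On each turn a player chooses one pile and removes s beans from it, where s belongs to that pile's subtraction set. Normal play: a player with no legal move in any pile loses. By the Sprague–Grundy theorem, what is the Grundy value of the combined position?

0

All piles use S = {4, 8}:
n :  0  1  2  3  4  5  6  7  8  9 10 11 12 13 14 15 16 17
G :  0  0  0  0  1  1  1  1  2  2  2  2  0  0  0  0  1  1
Pile A: G(17) = 1.
Pile B: G(16) = 1.
Combined Grundy value = 1 ⊕ 1 = 0.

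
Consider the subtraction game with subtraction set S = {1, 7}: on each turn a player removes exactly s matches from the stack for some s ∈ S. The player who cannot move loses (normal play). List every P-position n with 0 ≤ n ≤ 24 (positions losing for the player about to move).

G(0) = 0
G(1) = mex{0} = 1
G(2) = mex{1} = 0
G(3) = mex{0} = 1
G(4) = mex{1} = 0
G(5) = mex{0} = 1
G(6) = mex{1} = 0
G(7) = mex{0,0} = 1
G(8) = mex{1,1} = 0
G(9) = mex{0,0} = 1
G(10) = mex{1,1} = 0
G(11) = mex{0,0} = 1
G(12) = mex{1,1} = 0
G(13) = mex{0,0} = 1
G(14) = mex{1,1} = 0
G(15) = mex{0,0} = 1
G(16) = mex{1,1} = 0
G(17) = mex{0,0} = 1
G(18) = mex{1,1} = 0
G(19) = mex{0,0} = 1
G(20) = mex{1,1} = 0
G(21) = mex{0,0} = 1
G(22) = mex{1,1} = 0
G(23) = mex{0,0} = 1
G(24) = mex{1,1} = 0
P-positions are exactly the n with G(n) = 0.

0, 2, 4, 6, 8, 10, 12, 14, 16, 18, 20, 22, 24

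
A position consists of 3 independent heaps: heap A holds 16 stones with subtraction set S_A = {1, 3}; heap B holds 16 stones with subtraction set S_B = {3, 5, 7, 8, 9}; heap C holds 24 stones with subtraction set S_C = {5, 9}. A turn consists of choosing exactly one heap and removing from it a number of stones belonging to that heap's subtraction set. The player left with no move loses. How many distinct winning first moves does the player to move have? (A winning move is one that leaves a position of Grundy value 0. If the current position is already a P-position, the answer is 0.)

Heap A, S = {1, 3}:
G(0) = 0
G(1) = mex{0} = 1
G(2) = mex{1} = 0
G(3) = mex{0,0} = 1
G(4) = mex{1,1} = 0
G(5) = mex{0,0} = 1
G(6) = mex{1,1} = 0
G(7) = mex{0,0} = 1
G(8) = mex{1,1} = 0
G(9) = mex{0,0} = 1
G(10) = mex{1,1} = 0
G(11) = mex{0,0} = 1
G(12) = mex{1,1} = 0
G(13) = mex{0,0} = 1
G(14) = mex{1,1} = 0
G(15) = mex{0,0} = 1
G(16) = mex{1,1} = 0
G_A(16) = 0.
Heap B, S = {3, 5, 7, 8, 9}:
n :  0  1  2  3  4  5  6  7  8  9 10 11 12 13 14 15 16
G :  0  0  0  1  1  1  2  2  2  3  3  3  0  0  0  1  1
G_B(16) = 1.
Heap C, S = {5, 9}:
G(0) = 0
G(1) = mex{} = 0
G(2) = mex{} = 0
G(3) = mex{} = 0
G(4) = mex{} = 0
G(5) = mex{0} = 1
G(6) = mex{0} = 1
G(7) = mex{0} = 1
G(8) = mex{0} = 1
G(9) = mex{0,0} = 1
G(10) = mex{1,0} = 2
G(11) = mex{1,0} = 2
G(12) = mex{1,0} = 2
G(13) = mex{1,0} = 2
G(14) = mex{1,1} = 0
G(15) = mex{2,1} = 0
G(16) = mex{2,1} = 0
G(17) = mex{2,1} = 0
G(18) = mex{2,1} = 0
G(19) = mex{0,2} = 1
G(20) = mex{0,2} = 1
G(21) = mex{0,2} = 1
G(22) = mex{0,2} = 1
G(23) = mex{0,0} = 1
G(24) = mex{1,0} = 2
G_C(24) = 2.
Combined Grundy value = 0 ⊕ 1 ⊕ 2 = 3.
A winning move leaves total XOR = 0, i.e. changes one component's Grundy value g to g ⊕ X where X is the current total.
Heap A: need g' = 0⊕3 = 3. Options: 16−1→G=1, 16−3→G=1. Hits: 0.
Heap B: need g' = 1⊕3 = 2. Options: 16−3→G=0, 16−5→G=3, 16−7→G=3, 16−8→G=2, 16−9→G=2. Hits: 2.
Heap C: need g' = 2⊕3 = 1. Options: 24−5→G=1, 24−9→G=0. Hits: 1.

3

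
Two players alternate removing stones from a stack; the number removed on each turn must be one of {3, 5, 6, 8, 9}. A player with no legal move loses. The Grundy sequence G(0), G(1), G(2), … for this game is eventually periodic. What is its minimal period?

12

G(0) = 0
G(1) = mex{} = 0
G(2) = mex{} = 0
G(3) = mex{0} = 1
G(4) = mex{0} = 1
G(5) = mex{0,0} = 1
G(6) = mex{1,0,0} = 2
G(7) = mex{1,0,0} = 2
G(8) = mex{1,1,0,0} = 2
G(9) = mex{2,1,1,0,0} = 3
G(10) = mex{2,1,1,0,0} = 3
G(11) = mex{2,2,1,1,0} = 3
G(12) = mex{3,2,2,1,1} = 0
G(13) = mex{3,2,2,1,1} = 0
G(14) = mex{3,3,2,2,1} = 0
G(15) = mex{0,3,3,2,2} = 1
G(16) = mex{0,3,3,2,2} = 1
G(17) = mex{0,0,3,3,2} = 1
G(18) = mex{1,0,0,3,3} = 2
G(19) = mex{1,0,0,3,3} = 2
G(20) = mex{1,1,0,0,3} = 2
G(21) = mex{2,1,1,0,0} = 3
G(22) = mex{2,1,1,0,0} = 3
G(23) = mex{2,2,1,1,0} = 3
G(24) = mex{3,2,2,1,1} = 0
G(25) = mex{3,2,2,1,1} = 0
G(n+12) = G(n) holds for n = 0,…,8 (a full window of length max(S) = 9), so the sequence is purely periodic with period 12.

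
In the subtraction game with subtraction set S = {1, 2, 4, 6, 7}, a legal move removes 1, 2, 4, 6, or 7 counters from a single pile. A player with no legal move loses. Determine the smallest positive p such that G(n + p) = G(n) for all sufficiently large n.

n :  0  1  2  3  4  5  6  7  8  9 10 11 12 13 14 15 16 17
G :  0  1  2  0  1  2  3  4  0  1  2  0  1  2  3  4  0  1
G(n+8) = G(n) holds for n = 0,…,6 (a full window of length max(S) = 7), so the sequence is purely periodic with period 8.

8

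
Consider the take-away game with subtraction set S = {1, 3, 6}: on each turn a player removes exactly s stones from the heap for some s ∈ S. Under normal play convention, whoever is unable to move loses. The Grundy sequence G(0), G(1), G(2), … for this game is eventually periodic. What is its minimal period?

9

n :  0  1  2  3  4  5  6  7  8  9 10 11 12 13 14 15 16 17 18 19
G :  0  1  0  1  0  1  2  3  2  0  1  0  1  0  1  2  3  2  0  1
G(n+9) = G(n) holds for n = 0,…,5 (a full window of length max(S) = 6), so the sequence is purely periodic with period 9.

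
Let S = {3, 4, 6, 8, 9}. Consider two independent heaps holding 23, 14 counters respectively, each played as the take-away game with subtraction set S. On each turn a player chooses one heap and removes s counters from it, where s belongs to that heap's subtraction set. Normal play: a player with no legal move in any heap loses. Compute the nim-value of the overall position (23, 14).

All heaps use S = {3, 4, 6, 8, 9}:
n :  0  1  2  3  4  5  6  7  8  9 10 11 12 13 14 15 16 17 18 19 20 21 22 23
G :  0  0  0  1  1  1  2  2  2  3  3  3  0  0  0  1  1  1  2  2  2  3  3  3
Heap A: G(23) = 3.
Heap B: G(14) = 0.
Combined Grundy value = 3 ⊕ 0 = 3.

3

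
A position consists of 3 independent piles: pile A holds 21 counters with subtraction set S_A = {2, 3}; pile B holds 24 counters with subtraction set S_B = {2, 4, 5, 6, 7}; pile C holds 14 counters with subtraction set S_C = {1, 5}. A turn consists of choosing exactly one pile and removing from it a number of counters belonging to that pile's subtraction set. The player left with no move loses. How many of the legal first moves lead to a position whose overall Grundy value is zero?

2

Pile A, S = {2, 3}:
n :  0  1  2  3  4  5  6  7  8  9 10 11 12 13 14 15 16 17 18 19 20 21
G :  0  0  1  1  2  0  0  1  1  2  0  0  1  1  2  0  0  1  1  2  0  0
G_A(21) = 0.
Pile B, S = {2, 4, 5, 6, 7}:
n :  0  1  2  3  4  5  6  7  8  9 10 11 12 13 14 15 16 17 18 19 20 21 22 23 24
G :  0  0  1  1  2  2  3  3  4  0  0  1  1  2  2  3  3  4  0  0  1  1  2  2  3
G_B(24) = 3.
Pile C, S = {1, 5}:
G(0) = 0
G(1) = mex{0} = 1
G(2) = mex{1} = 0
G(3) = mex{0} = 1
G(4) = mex{1} = 0
G(5) = mex{0,0} = 1
G(6) = mex{1,1} = 0
G(7) = mex{0,0} = 1
G(8) = mex{1,1} = 0
G(9) = mex{0,0} = 1
G(10) = mex{1,1} = 0
G(11) = mex{0,0} = 1
G(12) = mex{1,1} = 0
G(13) = mex{0,0} = 1
G(14) = mex{1,1} = 0
G_C(14) = 0.
Combined Grundy value = 0 ⊕ 3 ⊕ 0 = 3.
A winning move leaves total XOR = 0, i.e. changes one component's Grundy value g to g ⊕ X where X is the current total.
Pile A: need g' = 0⊕3 = 3. Options: 21−2→G=2, 21−3→G=1. Hits: 0.
Pile B: need g' = 3⊕3 = 0. Options: 24−2→G=2, 24−4→G=1, 24−5→G=0, 24−6→G=0, 24−7→G=4. Hits: 2.
Pile C: need g' = 0⊕3 = 3. Options: 14−1→G=1, 14−5→G=1. Hits: 0.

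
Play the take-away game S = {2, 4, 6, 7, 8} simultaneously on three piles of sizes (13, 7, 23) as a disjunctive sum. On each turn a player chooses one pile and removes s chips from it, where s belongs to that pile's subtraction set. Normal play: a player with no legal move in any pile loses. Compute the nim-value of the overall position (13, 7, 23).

All piles use S = {2, 4, 6, 7, 8}:
n :  0  1  2  3  4  5  6  7  8  9 10 11 12 13 14 15 16 17 18 19 20 21 22 23
G :  0  0  1  1  2  2  3  3  4  4  0  0  1  1  2  2  3  3  4  4  0  0  1  1
Pile A: G(13) = 1.
Pile B: G(7) = 3.
Pile C: G(23) = 1.
Combined Grundy value = 1 ⊕ 3 ⊕ 1 = 3.

3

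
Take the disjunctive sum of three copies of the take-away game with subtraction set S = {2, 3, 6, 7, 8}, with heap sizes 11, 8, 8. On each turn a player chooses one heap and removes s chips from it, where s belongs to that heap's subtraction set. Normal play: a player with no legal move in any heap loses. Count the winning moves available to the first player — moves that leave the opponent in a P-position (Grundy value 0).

All heaps use S = {2, 3, 6, 7, 8}:
G(0) = 0
G(1) = mex{} = 0
G(2) = mex{0} = 1
G(3) = mex{0,0} = 1
G(4) = mex{1,0} = 2
G(5) = mex{1,1} = 0
G(6) = mex{2,1,0} = 3
G(7) = mex{0,2,0,0} = 1
G(8) = mex{3,0,1,0,0} = 2
G(9) = mex{1,3,1,1,0} = 2
G(10) = mex{2,1,2,1,1} = 0
G(11) = mex{2,2,0,2,1} = 3
Heap A: G(11) = 3.
Heap B: G(8) = 2.
Heap C: G(8) = 2.
Combined Grundy value = 3 ⊕ 2 ⊕ 2 = 3.
A winning move leaves total XOR = 0, i.e. changes one component's Grundy value g to g ⊕ X where X is the current total.
Heap A: need g' = 3⊕3 = 0. Options: 11−2→G=2, 11−3→G=2, 11−6→G=0, 11−7→G=2, 11−8→G=1. Hits: 1.
Heap B: need g' = 2⊕3 = 1. Options: 8−2→G=3, 8−3→G=0, 8−6→G=1, 8−7→G=0, 8−8→G=0. Hits: 1.
Heap C: need g' = 2⊕3 = 1. Options: 8−2→G=3, 8−3→G=0, 8−6→G=1, 8−7→G=0, 8−8→G=0. Hits: 1.

3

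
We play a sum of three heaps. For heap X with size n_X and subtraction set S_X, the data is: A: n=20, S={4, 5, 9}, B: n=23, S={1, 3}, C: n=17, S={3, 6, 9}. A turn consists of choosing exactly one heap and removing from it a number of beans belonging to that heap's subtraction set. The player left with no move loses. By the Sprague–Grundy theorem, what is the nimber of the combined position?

1

Heap A, S = {4, 5, 9}:
n :  0  1  2  3  4  5  6  7  8  9 10 11 12 13 14 15 16 17 18 19 20
G :  0  0  0  0  1  1  1  1  2  2  2  2  3  0  0  0  0  1  1  1  1
G_A(20) = 1.
Heap B, S = {1, 3}:
n :  0  1  2  3  4  5  6  7  8  9 10 11 12 13 14 15 16 17 18 19 20 21 22 23
G :  0  1  0  1  0  1  0  1  0  1  0  1  0  1  0  1  0  1  0  1  0  1  0  1
G_B(23) = 1.
Heap C, S = {3, 6, 9}:
G(0) = 0
G(1) = mex{} = 0
G(2) = mex{} = 0
G(3) = mex{0} = 1
G(4) = mex{0} = 1
G(5) = mex{0} = 1
G(6) = mex{1,0} = 2
G(7) = mex{1,0} = 2
G(8) = mex{1,0} = 2
G(9) = mex{2,1,0} = 3
G(10) = mex{2,1,0} = 3
G(11) = mex{2,1,0} = 3
G(12) = mex{3,2,1} = 0
G(13) = mex{3,2,1} = 0
G(14) = mex{3,2,1} = 0
G(15) = mex{0,3,2} = 1
G(16) = mex{0,3,2} = 1
G(17) = mex{0,3,2} = 1
G_C(17) = 1.
Combined Grundy value = 1 ⊕ 1 ⊕ 1 = 1.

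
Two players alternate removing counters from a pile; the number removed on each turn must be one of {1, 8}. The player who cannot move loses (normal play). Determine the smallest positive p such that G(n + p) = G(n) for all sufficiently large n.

n :  0  1  2  3  4  5  6  7  8  9 10 11 12 13 14 15 16 17 18 19
G :  0  1  0  1  0  1  0  1  2  0  1  0  1  0  1  0  1  2  0  1
G(n+9) = G(n) holds for n = 0,…,7 (a full window of length max(S) = 8), so the sequence is purely periodic with period 9.

9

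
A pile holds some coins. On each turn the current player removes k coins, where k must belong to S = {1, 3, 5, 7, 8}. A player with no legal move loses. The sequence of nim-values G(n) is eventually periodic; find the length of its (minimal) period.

G(0) = 0
G(1) = mex{0} = 1
G(2) = mex{1} = 0
G(3) = mex{0,0} = 1
G(4) = mex{1,1} = 0
G(5) = mex{0,0,0} = 1
G(6) = mex{1,1,1} = 0
G(7) = mex{0,0,0,0} = 1
G(8) = mex{1,1,1,1,0} = 2
G(9) = mex{2,0,0,0,1} = 3
G(10) = mex{3,1,1,1,0} = 2
G(11) = mex{2,2,0,0,1} = 3
G(12) = mex{3,3,1,1,0} = 2
G(13) = mex{2,2,2,0,1} = 3
G(14) = mex{3,3,3,1,0} = 2
G(15) = mex{2,2,2,2,1} = 0
G(16) = mex{0,3,3,3,2} = 1
G(17) = mex{1,2,2,2,3} = 0
G(18) = mex{0,0,3,3,2} = 1
G(19) = mex{1,1,2,2,3} = 0
G(20) = mex{0,0,0,3,2} = 1
G(21) = mex{1,1,1,2,3} = 0
G(22) = mex{0,0,0,0,2} = 1
G(23) = mex{1,1,1,1,0} = 2
G(24) = mex{2,0,0,0,1} = 3
G(25) = mex{3,1,1,1,0} = 2
G(26) = mex{2,2,0,0,1} = 3
G(27) = mex{3,3,1,1,0} = 2
G(28) = mex{2,2,2,0,1} = 3
G(29) = mex{3,3,3,1,0} = 2
G(30) = mex{2,2,2,2,1} = 0
G(31) = mex{0,3,3,3,2} = 1
G(n+15) = G(n) holds for n = 0,…,7 (a full window of length max(S) = 8), so the sequence is purely periodic with period 15.

15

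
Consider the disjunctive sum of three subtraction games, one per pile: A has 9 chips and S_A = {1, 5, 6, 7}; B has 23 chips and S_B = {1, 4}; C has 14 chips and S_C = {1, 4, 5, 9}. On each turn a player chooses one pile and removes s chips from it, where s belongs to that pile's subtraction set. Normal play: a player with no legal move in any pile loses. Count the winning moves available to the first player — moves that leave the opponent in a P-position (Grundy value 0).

0

Pile A, S = {1, 5, 6, 7}:
n : 0 1 2 3 4 5 6 7 8 9
G : 0 1 0 1 0 1 2 3 2 3
G_A(9) = 3.
Pile B, S = {1, 4}:
G(0) = 0
G(1) = mex{0} = 1
G(2) = mex{1} = 0
G(3) = mex{0} = 1
G(4) = mex{1,0} = 2
G(5) = mex{2,1} = 0
G(6) = mex{0,0} = 1
G(7) = mex{1,1} = 0
G(8) = mex{0,2} = 1
G(9) = mex{1,0} = 2
G(10) = mex{2,1} = 0
G(11) = mex{0,0} = 1
G(12) = mex{1,1} = 0
G(13) = mex{0,2} = 1
G(14) = mex{1,0} = 2
G(15) = mex{2,1} = 0
G(16) = mex{0,0} = 1
G(17) = mex{1,1} = 0
G(18) = mex{0,2} = 1
G(19) = mex{1,0} = 2
G(20) = mex{2,1} = 0
G(21) = mex{0,0} = 1
G(22) = mex{1,1} = 0
G(23) = mex{0,2} = 1
G_B(23) = 1.
Pile C, S = {1, 4, 5, 9}:
n :  0  1  2  3  4  5  6  7  8  9 10 11 12 13 14
G :  0  1  0  1  2  3  2  3  0  1  0  1  2  3  2
G_C(14) = 2.
Combined Grundy value = 3 ⊕ 1 ⊕ 2 = 0.
A winning move leaves total XOR = 0, i.e. changes one component's Grundy value g to g ⊕ X where X is the current total.
Pile A: target g' = 3⊕0 = 3, but every legal move changes the Grundy value (mex property), so 0 moves.
Pile B: target g' = 1⊕0 = 1, but every legal move changes the Grundy value (mex property), so 0 moves.
Pile C: target g' = 2⊕0 = 2, but every legal move changes the Grundy value (mex property), so 0 moves.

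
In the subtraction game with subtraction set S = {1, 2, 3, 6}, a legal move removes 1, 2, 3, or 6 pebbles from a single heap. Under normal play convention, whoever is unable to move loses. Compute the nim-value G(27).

n :  0  1  2  3  4  5  6  7  8  9 10 11 12 13 14 15 16 17 18 19 20 21 22 23 24 25 26 27
G :  0  1  2  3  0  1  2  3  0  1  2  3  0  1  2  3  0  1  2  3  0  1  2  3  0  1  2  3

3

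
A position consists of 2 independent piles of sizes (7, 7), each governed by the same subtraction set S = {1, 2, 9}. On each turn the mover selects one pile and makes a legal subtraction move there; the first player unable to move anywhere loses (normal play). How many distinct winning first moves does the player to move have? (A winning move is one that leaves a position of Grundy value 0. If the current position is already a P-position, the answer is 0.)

0

All piles use S = {1, 2, 9}:
n : 0 1 2 3 4 5 6 7
G : 0 1 2 0 1 2 0 1
Pile A: G(7) = 1.
Pile B: G(7) = 1.
Combined Grundy value = 1 ⊕ 1 = 0.
A winning move leaves total XOR = 0, i.e. changes one component's Grundy value g to g ⊕ X where X is the current total.
Pile A: target g' = 1⊕0 = 1, but every legal move changes the Grundy value (mex property), so 0 moves.
Pile B: target g' = 1⊕0 = 1, but every legal move changes the Grundy value (mex property), so 0 moves.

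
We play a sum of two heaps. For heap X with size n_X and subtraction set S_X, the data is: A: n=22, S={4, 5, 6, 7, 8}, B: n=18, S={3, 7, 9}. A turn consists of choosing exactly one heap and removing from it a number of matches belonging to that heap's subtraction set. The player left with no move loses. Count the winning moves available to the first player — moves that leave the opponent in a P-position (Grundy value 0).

2

Heap A, S = {4, 5, 6, 7, 8}:
G(0) = 0
G(1) = mex{} = 0
G(2) = mex{} = 0
G(3) = mex{} = 0
G(4) = mex{0} = 1
G(5) = mex{0,0} = 1
G(6) = mex{0,0,0} = 1
G(7) = mex{0,0,0,0} = 1
G(8) = mex{1,0,0,0,0} = 2
G(9) = mex{1,1,0,0,0} = 2
G(10) = mex{1,1,1,0,0} = 2
G(11) = mex{1,1,1,1,0} = 2
G(12) = mex{2,1,1,1,1} = 0
G(13) = mex{2,2,1,1,1} = 0
G(14) = mex{2,2,2,1,1} = 0
G(15) = mex{2,2,2,2,1} = 0
G(16) = mex{0,2,2,2,2} = 1
G(17) = mex{0,0,2,2,2} = 1
G(18) = mex{0,0,0,2,2} = 1
G(19) = mex{0,0,0,0,2} = 1
G(20) = mex{1,0,0,0,0} = 2
G(21) = mex{1,1,0,0,0} = 2
G(22) = mex{1,1,1,0,0} = 2
G_A(22) = 2.
Heap B, S = {3, 7, 9}:
n :  0  1  2  3  4  5  6  7  8  9 10 11 12 13 14 15 16 17 18
G :  0  0  0  1  1  1  0  2  2  1  3  3  0  2  0  1  0  1  0
G_B(18) = 0.
Combined Grundy value = 2 ⊕ 0 = 2.
A winning move leaves total XOR = 0, i.e. changes one component's Grundy value g to g ⊕ X where X is the current total.
Heap A: need g' = 2⊕2 = 0. Options: 22−4→G=1, 22−5→G=1, 22−6→G=1, 22−7→G=0, 22−8→G=0. Hits: 2.
Heap B: need g' = 0⊕2 = 2. Options: 18−3→G=1, 18−7→G=3, 18−9→G=1. Hits: 0.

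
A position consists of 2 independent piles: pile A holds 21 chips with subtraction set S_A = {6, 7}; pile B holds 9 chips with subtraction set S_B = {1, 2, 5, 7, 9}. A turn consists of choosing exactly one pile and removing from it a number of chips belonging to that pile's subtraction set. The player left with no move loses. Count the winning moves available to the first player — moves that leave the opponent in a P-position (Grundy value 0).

2

Pile A, S = {6, 7}:
G(0) = 0
G(1) = mex{} = 0
G(2) = mex{} = 0
G(3) = mex{} = 0
G(4) = mex{} = 0
G(5) = mex{} = 0
G(6) = mex{0} = 1
G(7) = mex{0,0} = 1
G(8) = mex{0,0} = 1
G(9) = mex{0,0} = 1
G(10) = mex{0,0} = 1
G(11) = mex{0,0} = 1
G(12) = mex{1,0} = 2
G(13) = mex{1,1} = 0
G(14) = mex{1,1} = 0
G(15) = mex{1,1} = 0
G(16) = mex{1,1} = 0
G(17) = mex{1,1} = 0
G(18) = mex{2,1} = 0
G(19) = mex{0,2} = 1
G(20) = mex{0,0} = 1
G(21) = mex{0,0} = 1
G_A(21) = 1.
Pile B, S = {1, 2, 5, 7, 9}:
n : 0 1 2 3 4 5 6 7 8 9
G : 0 1 2 0 1 2 0 1 2 3
G_B(9) = 3.
Combined Grundy value = 1 ⊕ 3 = 2.
A winning move leaves total XOR = 0, i.e. changes one component's Grundy value g to g ⊕ X where X is the current total.
Pile A: need g' = 1⊕2 = 3. Options: 21−6→G=0, 21−7→G=0. Hits: 0.
Pile B: need g' = 3⊕2 = 1. Options: 9−1→G=2, 9−2→G=1, 9−5→G=1, 9−7→G=2, 9−9→G=0. Hits: 2.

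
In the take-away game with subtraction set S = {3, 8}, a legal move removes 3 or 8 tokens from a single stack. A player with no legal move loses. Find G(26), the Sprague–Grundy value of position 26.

1

n :  0  1  2  3  4  5  6  7  8  9 10 11 12 13 14 15 16 17 18 19 20 21 22 23 24 25 26
G :  0  0  0  1  1  1  0  0  2  1  1  0  0  0  1  1  1  0  0  2  1  1  0  0  0  1  1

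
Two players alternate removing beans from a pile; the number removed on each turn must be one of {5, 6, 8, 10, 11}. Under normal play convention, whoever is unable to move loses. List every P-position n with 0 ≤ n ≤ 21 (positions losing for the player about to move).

n :  0  1  2  3  4  5  6  7  8  9 10 11 12 13 14 15 16 17 18 19 20 21
G :  0  0  0  0  0  1  1  1  1  1  2  2  2  2  2  3  0  0  0  0  0  1
P-positions are exactly the n with G(n) = 0.

0, 1, 2, 3, 4, 16, 17, 18, 19, 20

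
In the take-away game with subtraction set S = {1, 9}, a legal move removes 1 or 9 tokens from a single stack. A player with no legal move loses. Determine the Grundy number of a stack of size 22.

n :  0  1  2  3  4  5  6  7  8  9 10 11 12 13 14 15 16 17 18 19 20 21 22
G :  0  1  0  1  0  1  0  1  0  1  0  1  0  1  0  1  0  1  0  1  0  1  0

0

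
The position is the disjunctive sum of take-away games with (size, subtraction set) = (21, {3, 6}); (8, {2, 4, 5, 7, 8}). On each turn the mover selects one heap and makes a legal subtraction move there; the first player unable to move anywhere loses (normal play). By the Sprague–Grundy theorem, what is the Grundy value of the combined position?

Heap A, S = {3, 6}:
n :  0  1  2  3  4  5  6  7  8  9 10 11 12 13 14 15 16 17 18 19 20 21
G :  0  0  0  1  1  1  2  2  2  0  0  0  1  1  1  2  2  2  0  0  0  1
G_A(21) = 1.
Heap B, S = {2, 4, 5, 7, 8}:
G(0) = 0
G(1) = mex{} = 0
G(2) = mex{0} = 1
G(3) = mex{0} = 1
G(4) = mex{1,0} = 2
G(5) = mex{1,0,0} = 2
G(6) = mex{2,1,0} = 3
G(7) = mex{2,1,1,0} = 3
G(8) = mex{3,2,1,0,0} = 4
G_B(8) = 4.
Combined Grundy value = 1 ⊕ 4 = 5.

5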